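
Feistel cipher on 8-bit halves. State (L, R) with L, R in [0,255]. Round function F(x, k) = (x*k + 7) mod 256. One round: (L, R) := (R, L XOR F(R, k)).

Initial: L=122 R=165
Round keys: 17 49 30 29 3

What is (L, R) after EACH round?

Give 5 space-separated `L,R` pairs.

Answer: 165,134 134,8 8,113 113,220 220,234

Derivation:
Round 1 (k=17): L=165 R=134
Round 2 (k=49): L=134 R=8
Round 3 (k=30): L=8 R=113
Round 4 (k=29): L=113 R=220
Round 5 (k=3): L=220 R=234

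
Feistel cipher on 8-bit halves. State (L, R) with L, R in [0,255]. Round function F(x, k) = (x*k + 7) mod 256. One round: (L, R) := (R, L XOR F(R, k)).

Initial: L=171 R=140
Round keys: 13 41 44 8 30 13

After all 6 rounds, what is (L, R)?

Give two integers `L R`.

Answer: 204 63

Derivation:
Round 1 (k=13): L=140 R=136
Round 2 (k=41): L=136 R=67
Round 3 (k=44): L=67 R=3
Round 4 (k=8): L=3 R=92
Round 5 (k=30): L=92 R=204
Round 6 (k=13): L=204 R=63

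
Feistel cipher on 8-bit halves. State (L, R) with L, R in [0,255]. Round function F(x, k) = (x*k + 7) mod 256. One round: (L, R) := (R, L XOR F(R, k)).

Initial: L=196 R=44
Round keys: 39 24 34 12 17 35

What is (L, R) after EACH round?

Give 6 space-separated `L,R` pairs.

Round 1 (k=39): L=44 R=127
Round 2 (k=24): L=127 R=195
Round 3 (k=34): L=195 R=146
Round 4 (k=12): L=146 R=28
Round 5 (k=17): L=28 R=113
Round 6 (k=35): L=113 R=102

Answer: 44,127 127,195 195,146 146,28 28,113 113,102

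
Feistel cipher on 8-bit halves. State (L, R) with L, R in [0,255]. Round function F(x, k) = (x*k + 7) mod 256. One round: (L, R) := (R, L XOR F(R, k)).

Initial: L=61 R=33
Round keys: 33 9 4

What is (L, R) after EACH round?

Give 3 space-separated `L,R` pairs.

Answer: 33,117 117,5 5,110

Derivation:
Round 1 (k=33): L=33 R=117
Round 2 (k=9): L=117 R=5
Round 3 (k=4): L=5 R=110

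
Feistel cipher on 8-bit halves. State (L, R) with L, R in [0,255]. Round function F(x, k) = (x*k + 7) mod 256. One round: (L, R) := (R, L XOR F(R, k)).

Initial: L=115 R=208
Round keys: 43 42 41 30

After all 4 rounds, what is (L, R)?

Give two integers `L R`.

Round 1 (k=43): L=208 R=132
Round 2 (k=42): L=132 R=127
Round 3 (k=41): L=127 R=218
Round 4 (k=30): L=218 R=236

Answer: 218 236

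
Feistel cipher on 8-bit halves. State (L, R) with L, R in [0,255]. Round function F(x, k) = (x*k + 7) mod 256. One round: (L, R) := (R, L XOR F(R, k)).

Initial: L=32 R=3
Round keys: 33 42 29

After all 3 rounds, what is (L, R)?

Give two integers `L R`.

Round 1 (k=33): L=3 R=74
Round 2 (k=42): L=74 R=40
Round 3 (k=29): L=40 R=197

Answer: 40 197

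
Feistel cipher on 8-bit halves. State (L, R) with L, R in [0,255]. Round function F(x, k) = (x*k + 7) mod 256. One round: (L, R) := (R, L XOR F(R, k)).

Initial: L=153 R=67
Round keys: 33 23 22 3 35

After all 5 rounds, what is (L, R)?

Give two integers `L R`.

Answer: 210 191

Derivation:
Round 1 (k=33): L=67 R=51
Round 2 (k=23): L=51 R=223
Round 3 (k=22): L=223 R=2
Round 4 (k=3): L=2 R=210
Round 5 (k=35): L=210 R=191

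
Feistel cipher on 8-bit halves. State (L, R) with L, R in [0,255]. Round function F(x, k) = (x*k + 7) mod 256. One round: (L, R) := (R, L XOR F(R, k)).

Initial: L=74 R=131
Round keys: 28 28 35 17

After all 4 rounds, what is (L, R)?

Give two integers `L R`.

Answer: 54 253

Derivation:
Round 1 (k=28): L=131 R=17
Round 2 (k=28): L=17 R=96
Round 3 (k=35): L=96 R=54
Round 4 (k=17): L=54 R=253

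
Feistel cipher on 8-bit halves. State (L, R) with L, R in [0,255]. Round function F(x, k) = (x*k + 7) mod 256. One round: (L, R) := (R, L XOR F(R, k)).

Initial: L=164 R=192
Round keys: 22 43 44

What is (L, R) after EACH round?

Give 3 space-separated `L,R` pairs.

Answer: 192,35 35,40 40,196

Derivation:
Round 1 (k=22): L=192 R=35
Round 2 (k=43): L=35 R=40
Round 3 (k=44): L=40 R=196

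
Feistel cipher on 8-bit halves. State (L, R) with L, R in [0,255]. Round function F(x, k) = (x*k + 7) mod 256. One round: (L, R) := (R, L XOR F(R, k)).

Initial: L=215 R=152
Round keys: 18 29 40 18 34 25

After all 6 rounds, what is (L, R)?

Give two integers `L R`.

Round 1 (k=18): L=152 R=96
Round 2 (k=29): L=96 R=127
Round 3 (k=40): L=127 R=191
Round 4 (k=18): L=191 R=10
Round 5 (k=34): L=10 R=228
Round 6 (k=25): L=228 R=65

Answer: 228 65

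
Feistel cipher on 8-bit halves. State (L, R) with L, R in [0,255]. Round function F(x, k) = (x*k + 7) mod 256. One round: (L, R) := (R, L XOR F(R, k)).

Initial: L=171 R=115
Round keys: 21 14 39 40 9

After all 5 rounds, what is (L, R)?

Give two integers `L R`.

Answer: 73 140

Derivation:
Round 1 (k=21): L=115 R=221
Round 2 (k=14): L=221 R=110
Round 3 (k=39): L=110 R=20
Round 4 (k=40): L=20 R=73
Round 5 (k=9): L=73 R=140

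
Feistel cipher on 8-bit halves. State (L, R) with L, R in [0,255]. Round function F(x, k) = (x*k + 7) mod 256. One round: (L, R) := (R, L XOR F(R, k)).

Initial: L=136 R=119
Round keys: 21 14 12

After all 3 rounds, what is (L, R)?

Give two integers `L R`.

Answer: 212 181

Derivation:
Round 1 (k=21): L=119 R=66
Round 2 (k=14): L=66 R=212
Round 3 (k=12): L=212 R=181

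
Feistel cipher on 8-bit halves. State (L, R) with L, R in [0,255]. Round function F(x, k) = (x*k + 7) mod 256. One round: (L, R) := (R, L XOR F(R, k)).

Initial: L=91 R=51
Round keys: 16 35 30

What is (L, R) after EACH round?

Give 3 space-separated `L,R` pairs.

Answer: 51,108 108,248 248,123

Derivation:
Round 1 (k=16): L=51 R=108
Round 2 (k=35): L=108 R=248
Round 3 (k=30): L=248 R=123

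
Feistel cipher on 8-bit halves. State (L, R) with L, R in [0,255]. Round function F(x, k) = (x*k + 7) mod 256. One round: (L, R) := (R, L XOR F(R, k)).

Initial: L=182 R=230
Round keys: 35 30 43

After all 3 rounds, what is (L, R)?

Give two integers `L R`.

Round 1 (k=35): L=230 R=207
Round 2 (k=30): L=207 R=175
Round 3 (k=43): L=175 R=163

Answer: 175 163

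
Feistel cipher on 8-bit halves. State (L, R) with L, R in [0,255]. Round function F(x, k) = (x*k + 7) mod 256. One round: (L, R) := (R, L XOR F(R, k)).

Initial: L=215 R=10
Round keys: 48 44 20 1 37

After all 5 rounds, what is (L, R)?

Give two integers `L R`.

Answer: 15 9

Derivation:
Round 1 (k=48): L=10 R=48
Round 2 (k=44): L=48 R=77
Round 3 (k=20): L=77 R=59
Round 4 (k=1): L=59 R=15
Round 5 (k=37): L=15 R=9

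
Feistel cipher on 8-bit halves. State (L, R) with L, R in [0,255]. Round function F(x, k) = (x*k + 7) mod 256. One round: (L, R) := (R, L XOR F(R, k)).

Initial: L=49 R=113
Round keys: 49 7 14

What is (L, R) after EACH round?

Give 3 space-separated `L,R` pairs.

Round 1 (k=49): L=113 R=153
Round 2 (k=7): L=153 R=71
Round 3 (k=14): L=71 R=112

Answer: 113,153 153,71 71,112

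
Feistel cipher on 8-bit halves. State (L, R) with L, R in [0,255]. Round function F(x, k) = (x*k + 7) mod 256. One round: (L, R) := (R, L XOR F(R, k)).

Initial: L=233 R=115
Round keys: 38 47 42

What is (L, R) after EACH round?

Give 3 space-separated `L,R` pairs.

Answer: 115,240 240,100 100,159

Derivation:
Round 1 (k=38): L=115 R=240
Round 2 (k=47): L=240 R=100
Round 3 (k=42): L=100 R=159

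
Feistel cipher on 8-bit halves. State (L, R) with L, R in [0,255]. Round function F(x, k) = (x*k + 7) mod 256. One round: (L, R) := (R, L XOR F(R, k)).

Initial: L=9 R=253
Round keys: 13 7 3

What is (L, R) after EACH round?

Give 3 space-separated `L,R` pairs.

Round 1 (k=13): L=253 R=233
Round 2 (k=7): L=233 R=155
Round 3 (k=3): L=155 R=49

Answer: 253,233 233,155 155,49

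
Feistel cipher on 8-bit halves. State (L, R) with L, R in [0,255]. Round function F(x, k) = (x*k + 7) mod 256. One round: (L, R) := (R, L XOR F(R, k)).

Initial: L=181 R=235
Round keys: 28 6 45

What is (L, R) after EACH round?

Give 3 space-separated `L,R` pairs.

Round 1 (k=28): L=235 R=14
Round 2 (k=6): L=14 R=176
Round 3 (k=45): L=176 R=249

Answer: 235,14 14,176 176,249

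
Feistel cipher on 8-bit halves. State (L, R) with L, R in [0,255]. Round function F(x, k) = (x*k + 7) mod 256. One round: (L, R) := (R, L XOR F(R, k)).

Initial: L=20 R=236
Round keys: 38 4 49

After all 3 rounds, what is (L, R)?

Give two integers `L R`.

Answer: 159 109

Derivation:
Round 1 (k=38): L=236 R=27
Round 2 (k=4): L=27 R=159
Round 3 (k=49): L=159 R=109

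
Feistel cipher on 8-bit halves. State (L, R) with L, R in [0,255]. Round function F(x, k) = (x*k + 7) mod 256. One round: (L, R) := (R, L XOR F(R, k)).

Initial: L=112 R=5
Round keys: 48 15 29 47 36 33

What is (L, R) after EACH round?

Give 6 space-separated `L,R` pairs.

Round 1 (k=48): L=5 R=135
Round 2 (k=15): L=135 R=245
Round 3 (k=29): L=245 R=79
Round 4 (k=47): L=79 R=125
Round 5 (k=36): L=125 R=212
Round 6 (k=33): L=212 R=38

Answer: 5,135 135,245 245,79 79,125 125,212 212,38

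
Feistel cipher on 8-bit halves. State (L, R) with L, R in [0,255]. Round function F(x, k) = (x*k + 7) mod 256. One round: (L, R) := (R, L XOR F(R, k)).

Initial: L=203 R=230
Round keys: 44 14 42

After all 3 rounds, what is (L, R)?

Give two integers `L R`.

Answer: 89 229

Derivation:
Round 1 (k=44): L=230 R=68
Round 2 (k=14): L=68 R=89
Round 3 (k=42): L=89 R=229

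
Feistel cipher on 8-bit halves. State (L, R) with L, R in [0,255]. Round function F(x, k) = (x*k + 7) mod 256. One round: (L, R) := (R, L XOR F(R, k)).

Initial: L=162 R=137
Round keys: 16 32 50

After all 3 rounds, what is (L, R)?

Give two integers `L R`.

Round 1 (k=16): L=137 R=53
Round 2 (k=32): L=53 R=46
Round 3 (k=50): L=46 R=54

Answer: 46 54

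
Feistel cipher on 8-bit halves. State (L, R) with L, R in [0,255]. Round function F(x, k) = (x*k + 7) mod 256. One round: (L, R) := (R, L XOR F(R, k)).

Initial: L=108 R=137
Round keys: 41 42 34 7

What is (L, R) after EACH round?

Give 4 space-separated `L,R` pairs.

Answer: 137,148 148,198 198,199 199,190

Derivation:
Round 1 (k=41): L=137 R=148
Round 2 (k=42): L=148 R=198
Round 3 (k=34): L=198 R=199
Round 4 (k=7): L=199 R=190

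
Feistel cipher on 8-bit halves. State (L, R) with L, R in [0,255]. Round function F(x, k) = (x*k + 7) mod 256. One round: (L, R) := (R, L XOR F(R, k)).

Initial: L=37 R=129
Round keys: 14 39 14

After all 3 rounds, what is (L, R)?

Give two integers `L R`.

Answer: 214 139

Derivation:
Round 1 (k=14): L=129 R=48
Round 2 (k=39): L=48 R=214
Round 3 (k=14): L=214 R=139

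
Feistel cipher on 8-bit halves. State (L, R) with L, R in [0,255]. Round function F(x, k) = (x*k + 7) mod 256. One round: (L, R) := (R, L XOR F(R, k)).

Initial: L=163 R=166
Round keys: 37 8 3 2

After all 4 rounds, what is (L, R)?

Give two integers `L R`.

Round 1 (k=37): L=166 R=166
Round 2 (k=8): L=166 R=145
Round 3 (k=3): L=145 R=28
Round 4 (k=2): L=28 R=174

Answer: 28 174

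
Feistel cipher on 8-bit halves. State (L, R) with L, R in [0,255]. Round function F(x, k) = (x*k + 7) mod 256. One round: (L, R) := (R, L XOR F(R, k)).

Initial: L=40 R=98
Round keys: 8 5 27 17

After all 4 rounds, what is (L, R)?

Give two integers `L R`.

Round 1 (k=8): L=98 R=63
Round 2 (k=5): L=63 R=32
Round 3 (k=27): L=32 R=88
Round 4 (k=17): L=88 R=255

Answer: 88 255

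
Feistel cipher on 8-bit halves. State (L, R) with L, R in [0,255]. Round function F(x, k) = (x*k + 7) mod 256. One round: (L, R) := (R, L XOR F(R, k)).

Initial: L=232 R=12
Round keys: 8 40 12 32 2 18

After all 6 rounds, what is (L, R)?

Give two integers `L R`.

Answer: 203 153

Derivation:
Round 1 (k=8): L=12 R=143
Round 2 (k=40): L=143 R=83
Round 3 (k=12): L=83 R=100
Round 4 (k=32): L=100 R=212
Round 5 (k=2): L=212 R=203
Round 6 (k=18): L=203 R=153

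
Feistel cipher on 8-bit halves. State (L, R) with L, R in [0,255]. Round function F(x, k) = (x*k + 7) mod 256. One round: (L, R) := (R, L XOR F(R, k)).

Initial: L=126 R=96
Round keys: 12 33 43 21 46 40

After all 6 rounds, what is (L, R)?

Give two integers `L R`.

Answer: 131 34

Derivation:
Round 1 (k=12): L=96 R=249
Round 2 (k=33): L=249 R=64
Round 3 (k=43): L=64 R=62
Round 4 (k=21): L=62 R=93
Round 5 (k=46): L=93 R=131
Round 6 (k=40): L=131 R=34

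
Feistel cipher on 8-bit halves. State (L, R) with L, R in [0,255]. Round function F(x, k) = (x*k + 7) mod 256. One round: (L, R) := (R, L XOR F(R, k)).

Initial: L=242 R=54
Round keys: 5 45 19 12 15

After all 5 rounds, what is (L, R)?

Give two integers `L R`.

Answer: 35 240

Derivation:
Round 1 (k=5): L=54 R=231
Round 2 (k=45): L=231 R=148
Round 3 (k=19): L=148 R=228
Round 4 (k=12): L=228 R=35
Round 5 (k=15): L=35 R=240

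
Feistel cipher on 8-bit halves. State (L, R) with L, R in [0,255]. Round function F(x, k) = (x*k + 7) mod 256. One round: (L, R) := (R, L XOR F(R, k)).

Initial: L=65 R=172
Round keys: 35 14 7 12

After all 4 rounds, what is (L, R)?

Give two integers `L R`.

Round 1 (k=35): L=172 R=202
Round 2 (k=14): L=202 R=191
Round 3 (k=7): L=191 R=138
Round 4 (k=12): L=138 R=192

Answer: 138 192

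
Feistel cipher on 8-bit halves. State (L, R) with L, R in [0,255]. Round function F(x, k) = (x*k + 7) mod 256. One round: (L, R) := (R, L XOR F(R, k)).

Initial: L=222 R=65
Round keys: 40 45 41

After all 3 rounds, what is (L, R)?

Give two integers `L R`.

Round 1 (k=40): L=65 R=241
Round 2 (k=45): L=241 R=37
Round 3 (k=41): L=37 R=5

Answer: 37 5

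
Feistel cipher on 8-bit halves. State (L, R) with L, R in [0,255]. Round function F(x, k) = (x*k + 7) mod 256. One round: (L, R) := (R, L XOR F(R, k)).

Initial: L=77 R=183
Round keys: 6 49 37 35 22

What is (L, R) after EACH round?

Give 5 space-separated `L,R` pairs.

Round 1 (k=6): L=183 R=28
Round 2 (k=49): L=28 R=212
Round 3 (k=37): L=212 R=183
Round 4 (k=35): L=183 R=216
Round 5 (k=22): L=216 R=32

Answer: 183,28 28,212 212,183 183,216 216,32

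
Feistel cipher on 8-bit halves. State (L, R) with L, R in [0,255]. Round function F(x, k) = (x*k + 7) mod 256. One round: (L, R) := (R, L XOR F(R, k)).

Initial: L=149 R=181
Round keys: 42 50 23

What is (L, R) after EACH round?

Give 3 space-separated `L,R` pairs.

Round 1 (k=42): L=181 R=44
Round 2 (k=50): L=44 R=42
Round 3 (k=23): L=42 R=225

Answer: 181,44 44,42 42,225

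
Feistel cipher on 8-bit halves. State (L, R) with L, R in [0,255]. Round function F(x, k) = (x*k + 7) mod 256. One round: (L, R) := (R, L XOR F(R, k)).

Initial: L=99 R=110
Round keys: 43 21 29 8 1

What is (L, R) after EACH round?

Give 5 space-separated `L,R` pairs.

Answer: 110,226 226,255 255,8 8,184 184,183

Derivation:
Round 1 (k=43): L=110 R=226
Round 2 (k=21): L=226 R=255
Round 3 (k=29): L=255 R=8
Round 4 (k=8): L=8 R=184
Round 5 (k=1): L=184 R=183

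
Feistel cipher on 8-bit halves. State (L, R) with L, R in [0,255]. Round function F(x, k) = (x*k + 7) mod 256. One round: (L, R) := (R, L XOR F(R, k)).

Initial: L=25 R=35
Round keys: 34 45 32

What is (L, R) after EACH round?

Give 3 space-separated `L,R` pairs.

Answer: 35,180 180,136 136,179

Derivation:
Round 1 (k=34): L=35 R=180
Round 2 (k=45): L=180 R=136
Round 3 (k=32): L=136 R=179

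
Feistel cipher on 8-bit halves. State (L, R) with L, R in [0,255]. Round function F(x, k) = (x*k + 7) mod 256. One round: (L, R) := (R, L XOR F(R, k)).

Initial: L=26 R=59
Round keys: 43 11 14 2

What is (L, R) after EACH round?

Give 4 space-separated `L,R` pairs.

Answer: 59,234 234,46 46,97 97,231

Derivation:
Round 1 (k=43): L=59 R=234
Round 2 (k=11): L=234 R=46
Round 3 (k=14): L=46 R=97
Round 4 (k=2): L=97 R=231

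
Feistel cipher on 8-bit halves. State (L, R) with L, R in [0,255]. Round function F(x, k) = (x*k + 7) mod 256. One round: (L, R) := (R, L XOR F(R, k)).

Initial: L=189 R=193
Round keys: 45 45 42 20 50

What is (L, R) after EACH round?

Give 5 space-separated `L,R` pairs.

Answer: 193,73 73,29 29,128 128,26 26,155

Derivation:
Round 1 (k=45): L=193 R=73
Round 2 (k=45): L=73 R=29
Round 3 (k=42): L=29 R=128
Round 4 (k=20): L=128 R=26
Round 5 (k=50): L=26 R=155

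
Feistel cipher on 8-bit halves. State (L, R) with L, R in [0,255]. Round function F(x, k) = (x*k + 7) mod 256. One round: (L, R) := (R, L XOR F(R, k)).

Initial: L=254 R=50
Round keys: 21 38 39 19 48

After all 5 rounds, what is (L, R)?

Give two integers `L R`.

Answer: 195 164

Derivation:
Round 1 (k=21): L=50 R=223
Round 2 (k=38): L=223 R=19
Round 3 (k=39): L=19 R=51
Round 4 (k=19): L=51 R=195
Round 5 (k=48): L=195 R=164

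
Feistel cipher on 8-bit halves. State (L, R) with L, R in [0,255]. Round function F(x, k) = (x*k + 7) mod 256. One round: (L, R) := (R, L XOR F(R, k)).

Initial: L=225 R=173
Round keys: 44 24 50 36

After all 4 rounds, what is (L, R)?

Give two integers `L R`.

Round 1 (k=44): L=173 R=34
Round 2 (k=24): L=34 R=154
Round 3 (k=50): L=154 R=57
Round 4 (k=36): L=57 R=145

Answer: 57 145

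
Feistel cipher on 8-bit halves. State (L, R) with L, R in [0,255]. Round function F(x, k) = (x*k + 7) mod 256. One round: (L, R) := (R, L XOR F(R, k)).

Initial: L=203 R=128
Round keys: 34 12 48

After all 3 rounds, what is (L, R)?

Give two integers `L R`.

Answer: 23 155

Derivation:
Round 1 (k=34): L=128 R=204
Round 2 (k=12): L=204 R=23
Round 3 (k=48): L=23 R=155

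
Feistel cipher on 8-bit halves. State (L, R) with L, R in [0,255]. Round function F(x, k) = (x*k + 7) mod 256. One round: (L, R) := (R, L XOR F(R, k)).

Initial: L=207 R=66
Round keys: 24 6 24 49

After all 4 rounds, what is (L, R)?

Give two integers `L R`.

Round 1 (k=24): L=66 R=248
Round 2 (k=6): L=248 R=149
Round 3 (k=24): L=149 R=7
Round 4 (k=49): L=7 R=203

Answer: 7 203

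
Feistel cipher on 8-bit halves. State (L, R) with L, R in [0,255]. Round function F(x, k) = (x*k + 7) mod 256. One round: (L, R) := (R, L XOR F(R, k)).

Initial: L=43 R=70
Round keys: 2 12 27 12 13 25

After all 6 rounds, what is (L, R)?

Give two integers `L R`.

Round 1 (k=2): L=70 R=184
Round 2 (k=12): L=184 R=225
Round 3 (k=27): L=225 R=122
Round 4 (k=12): L=122 R=94
Round 5 (k=13): L=94 R=183
Round 6 (k=25): L=183 R=184

Answer: 183 184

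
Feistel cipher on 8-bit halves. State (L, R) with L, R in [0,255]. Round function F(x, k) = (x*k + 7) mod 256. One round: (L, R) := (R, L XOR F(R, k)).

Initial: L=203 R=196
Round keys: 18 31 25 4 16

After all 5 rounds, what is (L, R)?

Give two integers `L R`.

Answer: 136 117

Derivation:
Round 1 (k=18): L=196 R=4
Round 2 (k=31): L=4 R=71
Round 3 (k=25): L=71 R=242
Round 4 (k=4): L=242 R=136
Round 5 (k=16): L=136 R=117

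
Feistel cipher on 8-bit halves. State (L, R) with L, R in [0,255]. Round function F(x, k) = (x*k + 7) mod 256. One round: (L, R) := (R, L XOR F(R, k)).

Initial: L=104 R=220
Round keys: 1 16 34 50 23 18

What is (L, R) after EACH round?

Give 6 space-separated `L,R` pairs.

Answer: 220,139 139,107 107,182 182,248 248,249 249,113

Derivation:
Round 1 (k=1): L=220 R=139
Round 2 (k=16): L=139 R=107
Round 3 (k=34): L=107 R=182
Round 4 (k=50): L=182 R=248
Round 5 (k=23): L=248 R=249
Round 6 (k=18): L=249 R=113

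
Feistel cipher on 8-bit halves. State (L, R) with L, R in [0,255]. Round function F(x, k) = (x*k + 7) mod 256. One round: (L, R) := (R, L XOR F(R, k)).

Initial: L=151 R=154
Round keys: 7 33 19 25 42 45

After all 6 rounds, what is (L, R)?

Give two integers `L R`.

Round 1 (k=7): L=154 R=170
Round 2 (k=33): L=170 R=107
Round 3 (k=19): L=107 R=82
Round 4 (k=25): L=82 R=98
Round 5 (k=42): L=98 R=73
Round 6 (k=45): L=73 R=190

Answer: 73 190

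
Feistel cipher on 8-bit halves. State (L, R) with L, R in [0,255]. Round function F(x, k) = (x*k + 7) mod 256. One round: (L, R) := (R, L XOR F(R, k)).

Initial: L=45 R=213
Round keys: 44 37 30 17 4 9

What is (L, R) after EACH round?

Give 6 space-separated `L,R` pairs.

Answer: 213,142 142,88 88,217 217,40 40,126 126,93

Derivation:
Round 1 (k=44): L=213 R=142
Round 2 (k=37): L=142 R=88
Round 3 (k=30): L=88 R=217
Round 4 (k=17): L=217 R=40
Round 5 (k=4): L=40 R=126
Round 6 (k=9): L=126 R=93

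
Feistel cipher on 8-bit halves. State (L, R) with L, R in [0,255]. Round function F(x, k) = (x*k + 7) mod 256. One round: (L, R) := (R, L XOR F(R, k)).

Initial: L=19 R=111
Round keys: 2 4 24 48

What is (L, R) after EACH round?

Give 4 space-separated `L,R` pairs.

Round 1 (k=2): L=111 R=246
Round 2 (k=4): L=246 R=176
Round 3 (k=24): L=176 R=113
Round 4 (k=48): L=113 R=135

Answer: 111,246 246,176 176,113 113,135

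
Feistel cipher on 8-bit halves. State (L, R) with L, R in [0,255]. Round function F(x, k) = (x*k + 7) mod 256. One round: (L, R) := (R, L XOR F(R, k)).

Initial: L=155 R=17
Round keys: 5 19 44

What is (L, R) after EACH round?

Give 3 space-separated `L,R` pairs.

Round 1 (k=5): L=17 R=199
Round 2 (k=19): L=199 R=221
Round 3 (k=44): L=221 R=196

Answer: 17,199 199,221 221,196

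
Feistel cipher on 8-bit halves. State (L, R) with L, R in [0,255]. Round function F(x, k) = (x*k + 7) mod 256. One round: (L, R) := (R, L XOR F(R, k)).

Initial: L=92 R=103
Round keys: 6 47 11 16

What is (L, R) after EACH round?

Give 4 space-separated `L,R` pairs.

Round 1 (k=6): L=103 R=45
Round 2 (k=47): L=45 R=45
Round 3 (k=11): L=45 R=219
Round 4 (k=16): L=219 R=154

Answer: 103,45 45,45 45,219 219,154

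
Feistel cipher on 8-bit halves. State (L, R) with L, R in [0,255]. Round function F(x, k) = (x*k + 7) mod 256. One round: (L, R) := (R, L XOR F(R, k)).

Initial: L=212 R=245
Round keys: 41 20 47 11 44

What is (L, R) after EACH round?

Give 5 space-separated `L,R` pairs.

Round 1 (k=41): L=245 R=144
Round 2 (k=20): L=144 R=178
Round 3 (k=47): L=178 R=37
Round 4 (k=11): L=37 R=44
Round 5 (k=44): L=44 R=178

Answer: 245,144 144,178 178,37 37,44 44,178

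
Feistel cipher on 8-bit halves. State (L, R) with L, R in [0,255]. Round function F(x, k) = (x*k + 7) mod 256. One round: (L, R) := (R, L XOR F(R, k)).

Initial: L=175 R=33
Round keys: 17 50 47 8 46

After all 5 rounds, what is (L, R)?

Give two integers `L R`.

Answer: 3 37

Derivation:
Round 1 (k=17): L=33 R=151
Round 2 (k=50): L=151 R=164
Round 3 (k=47): L=164 R=180
Round 4 (k=8): L=180 R=3
Round 5 (k=46): L=3 R=37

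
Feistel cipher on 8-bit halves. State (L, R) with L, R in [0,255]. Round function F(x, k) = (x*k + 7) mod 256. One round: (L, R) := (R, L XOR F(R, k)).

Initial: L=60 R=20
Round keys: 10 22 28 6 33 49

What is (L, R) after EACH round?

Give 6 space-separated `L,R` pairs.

Round 1 (k=10): L=20 R=243
Round 2 (k=22): L=243 R=253
Round 3 (k=28): L=253 R=64
Round 4 (k=6): L=64 R=122
Round 5 (k=33): L=122 R=129
Round 6 (k=49): L=129 R=194

Answer: 20,243 243,253 253,64 64,122 122,129 129,194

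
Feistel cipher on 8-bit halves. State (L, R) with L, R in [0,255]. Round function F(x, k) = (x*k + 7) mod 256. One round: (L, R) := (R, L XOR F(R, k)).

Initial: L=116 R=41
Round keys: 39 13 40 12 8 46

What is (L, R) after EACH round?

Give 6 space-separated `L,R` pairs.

Answer: 41,50 50,184 184,245 245,59 59,42 42,168

Derivation:
Round 1 (k=39): L=41 R=50
Round 2 (k=13): L=50 R=184
Round 3 (k=40): L=184 R=245
Round 4 (k=12): L=245 R=59
Round 5 (k=8): L=59 R=42
Round 6 (k=46): L=42 R=168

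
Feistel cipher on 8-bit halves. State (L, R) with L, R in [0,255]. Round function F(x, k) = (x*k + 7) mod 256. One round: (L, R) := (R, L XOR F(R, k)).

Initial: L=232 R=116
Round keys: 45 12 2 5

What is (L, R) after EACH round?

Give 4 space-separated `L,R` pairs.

Round 1 (k=45): L=116 R=131
Round 2 (k=12): L=131 R=95
Round 3 (k=2): L=95 R=70
Round 4 (k=5): L=70 R=58

Answer: 116,131 131,95 95,70 70,58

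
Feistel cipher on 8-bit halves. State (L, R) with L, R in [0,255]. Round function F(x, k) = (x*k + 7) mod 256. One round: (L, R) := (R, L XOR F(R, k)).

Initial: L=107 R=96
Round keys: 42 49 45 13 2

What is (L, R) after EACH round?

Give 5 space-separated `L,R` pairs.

Round 1 (k=42): L=96 R=172
Round 2 (k=49): L=172 R=147
Round 3 (k=45): L=147 R=114
Round 4 (k=13): L=114 R=66
Round 5 (k=2): L=66 R=249

Answer: 96,172 172,147 147,114 114,66 66,249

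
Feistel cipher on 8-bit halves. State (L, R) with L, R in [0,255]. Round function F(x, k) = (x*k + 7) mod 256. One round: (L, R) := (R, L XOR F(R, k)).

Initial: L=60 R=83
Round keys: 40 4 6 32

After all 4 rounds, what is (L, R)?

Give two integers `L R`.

Answer: 68 199

Derivation:
Round 1 (k=40): L=83 R=195
Round 2 (k=4): L=195 R=64
Round 3 (k=6): L=64 R=68
Round 4 (k=32): L=68 R=199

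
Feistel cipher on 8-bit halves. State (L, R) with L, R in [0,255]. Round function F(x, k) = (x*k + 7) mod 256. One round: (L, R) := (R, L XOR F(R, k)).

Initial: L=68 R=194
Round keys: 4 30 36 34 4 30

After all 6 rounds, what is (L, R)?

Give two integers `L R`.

Answer: 111 237

Derivation:
Round 1 (k=4): L=194 R=75
Round 2 (k=30): L=75 R=19
Round 3 (k=36): L=19 R=248
Round 4 (k=34): L=248 R=228
Round 5 (k=4): L=228 R=111
Round 6 (k=30): L=111 R=237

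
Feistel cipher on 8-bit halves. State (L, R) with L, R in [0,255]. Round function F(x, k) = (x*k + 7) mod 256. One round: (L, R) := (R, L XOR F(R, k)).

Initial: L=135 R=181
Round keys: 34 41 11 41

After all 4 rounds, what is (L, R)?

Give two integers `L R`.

Round 1 (k=34): L=181 R=150
Round 2 (k=41): L=150 R=184
Round 3 (k=11): L=184 R=121
Round 4 (k=41): L=121 R=208

Answer: 121 208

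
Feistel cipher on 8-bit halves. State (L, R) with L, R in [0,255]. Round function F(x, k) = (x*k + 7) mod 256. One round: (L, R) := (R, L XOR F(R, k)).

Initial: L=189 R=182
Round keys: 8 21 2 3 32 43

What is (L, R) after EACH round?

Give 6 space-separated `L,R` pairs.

Answer: 182,10 10,111 111,239 239,187 187,136 136,100

Derivation:
Round 1 (k=8): L=182 R=10
Round 2 (k=21): L=10 R=111
Round 3 (k=2): L=111 R=239
Round 4 (k=3): L=239 R=187
Round 5 (k=32): L=187 R=136
Round 6 (k=43): L=136 R=100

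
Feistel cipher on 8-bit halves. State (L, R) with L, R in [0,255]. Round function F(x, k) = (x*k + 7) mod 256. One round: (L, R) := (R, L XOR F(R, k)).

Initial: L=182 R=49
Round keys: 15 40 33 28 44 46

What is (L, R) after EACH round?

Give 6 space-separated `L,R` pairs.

Round 1 (k=15): L=49 R=80
Round 2 (k=40): L=80 R=182
Round 3 (k=33): L=182 R=45
Round 4 (k=28): L=45 R=69
Round 5 (k=44): L=69 R=206
Round 6 (k=46): L=206 R=78

Answer: 49,80 80,182 182,45 45,69 69,206 206,78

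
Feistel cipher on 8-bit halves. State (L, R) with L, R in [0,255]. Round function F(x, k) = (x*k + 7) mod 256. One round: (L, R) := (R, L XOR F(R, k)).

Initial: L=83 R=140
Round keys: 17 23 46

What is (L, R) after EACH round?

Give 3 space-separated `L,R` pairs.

Round 1 (k=17): L=140 R=0
Round 2 (k=23): L=0 R=139
Round 3 (k=46): L=139 R=1

Answer: 140,0 0,139 139,1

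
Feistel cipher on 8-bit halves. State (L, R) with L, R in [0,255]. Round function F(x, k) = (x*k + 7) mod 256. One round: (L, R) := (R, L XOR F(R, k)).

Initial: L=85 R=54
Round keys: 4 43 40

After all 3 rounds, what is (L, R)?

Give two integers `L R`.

Answer: 3 245

Derivation:
Round 1 (k=4): L=54 R=138
Round 2 (k=43): L=138 R=3
Round 3 (k=40): L=3 R=245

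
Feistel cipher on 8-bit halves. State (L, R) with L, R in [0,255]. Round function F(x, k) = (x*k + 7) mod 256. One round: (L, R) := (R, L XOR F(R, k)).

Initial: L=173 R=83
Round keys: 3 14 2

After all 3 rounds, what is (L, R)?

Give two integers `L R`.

Round 1 (k=3): L=83 R=173
Round 2 (k=14): L=173 R=46
Round 3 (k=2): L=46 R=206

Answer: 46 206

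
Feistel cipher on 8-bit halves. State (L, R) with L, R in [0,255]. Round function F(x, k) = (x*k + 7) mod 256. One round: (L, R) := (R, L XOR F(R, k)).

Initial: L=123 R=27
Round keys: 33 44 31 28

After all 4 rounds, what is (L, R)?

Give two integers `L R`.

Answer: 198 103

Derivation:
Round 1 (k=33): L=27 R=249
Round 2 (k=44): L=249 R=200
Round 3 (k=31): L=200 R=198
Round 4 (k=28): L=198 R=103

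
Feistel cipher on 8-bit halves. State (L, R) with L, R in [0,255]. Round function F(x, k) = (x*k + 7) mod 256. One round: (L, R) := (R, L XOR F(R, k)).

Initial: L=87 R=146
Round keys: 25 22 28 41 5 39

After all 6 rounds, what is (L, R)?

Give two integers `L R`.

Answer: 93 151

Derivation:
Round 1 (k=25): L=146 R=30
Round 2 (k=22): L=30 R=9
Round 3 (k=28): L=9 R=29
Round 4 (k=41): L=29 R=165
Round 5 (k=5): L=165 R=93
Round 6 (k=39): L=93 R=151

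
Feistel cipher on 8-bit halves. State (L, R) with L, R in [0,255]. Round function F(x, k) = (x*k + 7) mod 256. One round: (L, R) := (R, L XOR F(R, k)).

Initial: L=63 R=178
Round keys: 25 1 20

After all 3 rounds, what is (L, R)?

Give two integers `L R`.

Answer: 239 229

Derivation:
Round 1 (k=25): L=178 R=86
Round 2 (k=1): L=86 R=239
Round 3 (k=20): L=239 R=229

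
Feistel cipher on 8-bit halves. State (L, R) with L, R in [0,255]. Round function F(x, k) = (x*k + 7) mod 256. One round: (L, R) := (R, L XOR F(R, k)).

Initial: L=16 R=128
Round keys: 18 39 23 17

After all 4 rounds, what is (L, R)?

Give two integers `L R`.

Round 1 (k=18): L=128 R=23
Round 2 (k=39): L=23 R=8
Round 3 (k=23): L=8 R=168
Round 4 (k=17): L=168 R=39

Answer: 168 39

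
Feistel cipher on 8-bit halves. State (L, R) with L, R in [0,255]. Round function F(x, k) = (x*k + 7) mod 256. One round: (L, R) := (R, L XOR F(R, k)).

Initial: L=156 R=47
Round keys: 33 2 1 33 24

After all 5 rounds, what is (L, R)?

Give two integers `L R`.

Round 1 (k=33): L=47 R=138
Round 2 (k=2): L=138 R=52
Round 3 (k=1): L=52 R=177
Round 4 (k=33): L=177 R=236
Round 5 (k=24): L=236 R=150

Answer: 236 150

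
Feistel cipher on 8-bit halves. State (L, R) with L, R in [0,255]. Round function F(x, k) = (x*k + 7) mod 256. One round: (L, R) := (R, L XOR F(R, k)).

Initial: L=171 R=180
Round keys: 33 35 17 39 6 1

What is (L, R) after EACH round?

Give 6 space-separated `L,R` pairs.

Round 1 (k=33): L=180 R=144
Round 2 (k=35): L=144 R=3
Round 3 (k=17): L=3 R=170
Round 4 (k=39): L=170 R=238
Round 5 (k=6): L=238 R=49
Round 6 (k=1): L=49 R=214

Answer: 180,144 144,3 3,170 170,238 238,49 49,214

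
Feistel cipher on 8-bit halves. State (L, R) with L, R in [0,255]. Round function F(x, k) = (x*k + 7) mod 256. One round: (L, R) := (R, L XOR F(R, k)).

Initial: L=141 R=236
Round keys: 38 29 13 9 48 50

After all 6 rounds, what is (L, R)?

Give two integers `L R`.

Answer: 21 101

Derivation:
Round 1 (k=38): L=236 R=130
Round 2 (k=29): L=130 R=45
Round 3 (k=13): L=45 R=210
Round 4 (k=9): L=210 R=68
Round 5 (k=48): L=68 R=21
Round 6 (k=50): L=21 R=101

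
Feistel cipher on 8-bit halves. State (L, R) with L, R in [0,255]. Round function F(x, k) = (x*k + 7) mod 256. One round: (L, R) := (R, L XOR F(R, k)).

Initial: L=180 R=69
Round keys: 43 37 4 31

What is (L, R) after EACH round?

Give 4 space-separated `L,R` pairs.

Round 1 (k=43): L=69 R=42
Round 2 (k=37): L=42 R=92
Round 3 (k=4): L=92 R=93
Round 4 (k=31): L=93 R=22

Answer: 69,42 42,92 92,93 93,22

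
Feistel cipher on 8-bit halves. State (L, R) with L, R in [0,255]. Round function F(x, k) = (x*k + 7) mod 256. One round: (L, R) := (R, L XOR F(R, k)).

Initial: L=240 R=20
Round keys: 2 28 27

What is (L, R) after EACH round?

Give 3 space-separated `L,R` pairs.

Answer: 20,223 223,127 127,179

Derivation:
Round 1 (k=2): L=20 R=223
Round 2 (k=28): L=223 R=127
Round 3 (k=27): L=127 R=179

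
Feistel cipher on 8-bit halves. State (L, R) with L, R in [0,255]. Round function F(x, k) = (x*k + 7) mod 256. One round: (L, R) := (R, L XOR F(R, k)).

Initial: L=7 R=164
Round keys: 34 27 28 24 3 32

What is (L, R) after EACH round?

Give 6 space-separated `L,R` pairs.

Answer: 164,200 200,187 187,179 179,116 116,208 208,115

Derivation:
Round 1 (k=34): L=164 R=200
Round 2 (k=27): L=200 R=187
Round 3 (k=28): L=187 R=179
Round 4 (k=24): L=179 R=116
Round 5 (k=3): L=116 R=208
Round 6 (k=32): L=208 R=115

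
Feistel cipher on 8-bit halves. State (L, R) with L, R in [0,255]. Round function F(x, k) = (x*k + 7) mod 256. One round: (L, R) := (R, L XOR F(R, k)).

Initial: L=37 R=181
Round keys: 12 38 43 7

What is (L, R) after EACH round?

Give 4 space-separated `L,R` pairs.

Answer: 181,166 166,30 30,183 183,22

Derivation:
Round 1 (k=12): L=181 R=166
Round 2 (k=38): L=166 R=30
Round 3 (k=43): L=30 R=183
Round 4 (k=7): L=183 R=22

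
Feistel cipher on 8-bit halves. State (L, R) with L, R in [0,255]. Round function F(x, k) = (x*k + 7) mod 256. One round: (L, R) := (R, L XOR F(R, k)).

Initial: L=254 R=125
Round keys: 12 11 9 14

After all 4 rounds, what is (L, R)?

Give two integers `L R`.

Answer: 7 82

Derivation:
Round 1 (k=12): L=125 R=29
Round 2 (k=11): L=29 R=59
Round 3 (k=9): L=59 R=7
Round 4 (k=14): L=7 R=82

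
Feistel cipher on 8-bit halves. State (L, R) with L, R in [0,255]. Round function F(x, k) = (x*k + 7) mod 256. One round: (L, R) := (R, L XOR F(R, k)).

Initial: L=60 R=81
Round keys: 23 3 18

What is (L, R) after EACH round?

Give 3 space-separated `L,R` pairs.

Answer: 81,114 114,12 12,173

Derivation:
Round 1 (k=23): L=81 R=114
Round 2 (k=3): L=114 R=12
Round 3 (k=18): L=12 R=173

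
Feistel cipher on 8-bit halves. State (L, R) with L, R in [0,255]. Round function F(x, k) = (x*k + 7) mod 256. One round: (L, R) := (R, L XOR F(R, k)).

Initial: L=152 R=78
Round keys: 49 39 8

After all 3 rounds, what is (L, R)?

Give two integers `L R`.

Answer: 236 10

Derivation:
Round 1 (k=49): L=78 R=109
Round 2 (k=39): L=109 R=236
Round 3 (k=8): L=236 R=10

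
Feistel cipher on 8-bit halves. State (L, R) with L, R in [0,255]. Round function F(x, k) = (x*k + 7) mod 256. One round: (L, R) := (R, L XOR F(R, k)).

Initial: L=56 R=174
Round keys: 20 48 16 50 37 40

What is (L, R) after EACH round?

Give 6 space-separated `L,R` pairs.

Round 1 (k=20): L=174 R=167
Round 2 (k=48): L=167 R=249
Round 3 (k=16): L=249 R=48
Round 4 (k=50): L=48 R=158
Round 5 (k=37): L=158 R=237
Round 6 (k=40): L=237 R=145

Answer: 174,167 167,249 249,48 48,158 158,237 237,145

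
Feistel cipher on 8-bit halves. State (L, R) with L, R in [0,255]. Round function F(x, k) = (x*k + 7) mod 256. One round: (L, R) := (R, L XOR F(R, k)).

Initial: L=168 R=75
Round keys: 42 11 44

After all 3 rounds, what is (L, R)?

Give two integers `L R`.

Round 1 (k=42): L=75 R=253
Round 2 (k=11): L=253 R=173
Round 3 (k=44): L=173 R=62

Answer: 173 62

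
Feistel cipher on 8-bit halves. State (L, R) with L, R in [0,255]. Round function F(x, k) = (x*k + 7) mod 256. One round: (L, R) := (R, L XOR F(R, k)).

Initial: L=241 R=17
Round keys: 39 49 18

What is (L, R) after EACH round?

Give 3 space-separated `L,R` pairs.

Answer: 17,111 111,87 87,74

Derivation:
Round 1 (k=39): L=17 R=111
Round 2 (k=49): L=111 R=87
Round 3 (k=18): L=87 R=74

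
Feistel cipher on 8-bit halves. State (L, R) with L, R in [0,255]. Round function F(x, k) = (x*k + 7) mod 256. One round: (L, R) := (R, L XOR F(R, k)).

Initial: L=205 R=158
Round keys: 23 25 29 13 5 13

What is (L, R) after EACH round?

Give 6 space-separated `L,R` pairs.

Round 1 (k=23): L=158 R=244
Round 2 (k=25): L=244 R=69
Round 3 (k=29): L=69 R=44
Round 4 (k=13): L=44 R=6
Round 5 (k=5): L=6 R=9
Round 6 (k=13): L=9 R=122

Answer: 158,244 244,69 69,44 44,6 6,9 9,122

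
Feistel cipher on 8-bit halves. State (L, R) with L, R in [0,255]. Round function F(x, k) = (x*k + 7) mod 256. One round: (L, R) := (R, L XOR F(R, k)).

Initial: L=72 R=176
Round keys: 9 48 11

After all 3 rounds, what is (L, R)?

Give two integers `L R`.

Round 1 (k=9): L=176 R=127
Round 2 (k=48): L=127 R=103
Round 3 (k=11): L=103 R=11

Answer: 103 11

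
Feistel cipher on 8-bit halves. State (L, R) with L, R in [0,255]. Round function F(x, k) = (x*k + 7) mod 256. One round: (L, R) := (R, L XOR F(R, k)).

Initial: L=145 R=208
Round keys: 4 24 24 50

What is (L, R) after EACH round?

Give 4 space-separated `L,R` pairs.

Answer: 208,214 214,199 199,121 121,110

Derivation:
Round 1 (k=4): L=208 R=214
Round 2 (k=24): L=214 R=199
Round 3 (k=24): L=199 R=121
Round 4 (k=50): L=121 R=110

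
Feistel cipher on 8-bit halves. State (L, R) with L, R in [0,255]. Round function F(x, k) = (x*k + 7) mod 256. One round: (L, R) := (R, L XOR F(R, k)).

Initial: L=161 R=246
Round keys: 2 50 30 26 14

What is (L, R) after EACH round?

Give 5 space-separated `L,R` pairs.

Answer: 246,82 82,253 253,255 255,16 16,24

Derivation:
Round 1 (k=2): L=246 R=82
Round 2 (k=50): L=82 R=253
Round 3 (k=30): L=253 R=255
Round 4 (k=26): L=255 R=16
Round 5 (k=14): L=16 R=24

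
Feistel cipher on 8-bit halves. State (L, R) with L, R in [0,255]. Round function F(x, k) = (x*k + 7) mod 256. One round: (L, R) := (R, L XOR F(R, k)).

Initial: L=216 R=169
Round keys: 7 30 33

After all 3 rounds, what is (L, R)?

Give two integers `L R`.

Round 1 (k=7): L=169 R=126
Round 2 (k=30): L=126 R=98
Round 3 (k=33): L=98 R=215

Answer: 98 215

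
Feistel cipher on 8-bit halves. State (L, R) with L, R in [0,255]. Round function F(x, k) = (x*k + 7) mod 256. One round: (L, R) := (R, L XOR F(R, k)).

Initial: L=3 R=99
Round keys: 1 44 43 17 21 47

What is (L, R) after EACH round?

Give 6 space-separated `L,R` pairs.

Round 1 (k=1): L=99 R=105
Round 2 (k=44): L=105 R=112
Round 3 (k=43): L=112 R=190
Round 4 (k=17): L=190 R=213
Round 5 (k=21): L=213 R=62
Round 6 (k=47): L=62 R=188

Answer: 99,105 105,112 112,190 190,213 213,62 62,188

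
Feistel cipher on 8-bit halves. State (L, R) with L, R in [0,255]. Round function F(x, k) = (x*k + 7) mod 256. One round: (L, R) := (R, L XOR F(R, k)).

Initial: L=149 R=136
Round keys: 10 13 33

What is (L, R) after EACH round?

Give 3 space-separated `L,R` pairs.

Round 1 (k=10): L=136 R=194
Round 2 (k=13): L=194 R=105
Round 3 (k=33): L=105 R=82

Answer: 136,194 194,105 105,82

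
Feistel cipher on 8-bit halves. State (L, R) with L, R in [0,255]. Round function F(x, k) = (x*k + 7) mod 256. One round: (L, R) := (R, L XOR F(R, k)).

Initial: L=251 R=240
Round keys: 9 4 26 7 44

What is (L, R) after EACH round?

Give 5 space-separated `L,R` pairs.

Round 1 (k=9): L=240 R=140
Round 2 (k=4): L=140 R=199
Round 3 (k=26): L=199 R=177
Round 4 (k=7): L=177 R=25
Round 5 (k=44): L=25 R=226

Answer: 240,140 140,199 199,177 177,25 25,226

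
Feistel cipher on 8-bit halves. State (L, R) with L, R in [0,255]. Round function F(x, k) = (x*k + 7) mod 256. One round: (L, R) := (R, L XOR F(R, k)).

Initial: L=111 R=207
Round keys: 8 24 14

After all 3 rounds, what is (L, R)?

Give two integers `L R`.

Round 1 (k=8): L=207 R=16
Round 2 (k=24): L=16 R=72
Round 3 (k=14): L=72 R=231

Answer: 72 231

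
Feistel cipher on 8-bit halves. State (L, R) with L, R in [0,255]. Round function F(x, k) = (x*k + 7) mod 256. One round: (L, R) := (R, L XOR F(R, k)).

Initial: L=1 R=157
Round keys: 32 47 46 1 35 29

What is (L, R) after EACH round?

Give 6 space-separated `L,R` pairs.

Round 1 (k=32): L=157 R=166
Round 2 (k=47): L=166 R=28
Round 3 (k=46): L=28 R=169
Round 4 (k=1): L=169 R=172
Round 5 (k=35): L=172 R=34
Round 6 (k=29): L=34 R=77

Answer: 157,166 166,28 28,169 169,172 172,34 34,77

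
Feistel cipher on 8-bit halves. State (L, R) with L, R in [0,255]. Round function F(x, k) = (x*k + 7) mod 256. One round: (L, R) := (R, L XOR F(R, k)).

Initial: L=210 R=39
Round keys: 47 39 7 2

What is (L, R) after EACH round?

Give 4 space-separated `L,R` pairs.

Answer: 39,226 226,82 82,167 167,7

Derivation:
Round 1 (k=47): L=39 R=226
Round 2 (k=39): L=226 R=82
Round 3 (k=7): L=82 R=167
Round 4 (k=2): L=167 R=7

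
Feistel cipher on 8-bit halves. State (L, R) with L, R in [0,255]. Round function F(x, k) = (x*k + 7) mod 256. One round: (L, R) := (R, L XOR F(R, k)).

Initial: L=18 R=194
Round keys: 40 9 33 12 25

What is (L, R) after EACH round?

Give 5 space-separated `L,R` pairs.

Round 1 (k=40): L=194 R=69
Round 2 (k=9): L=69 R=182
Round 3 (k=33): L=182 R=56
Round 4 (k=12): L=56 R=17
Round 5 (k=25): L=17 R=136

Answer: 194,69 69,182 182,56 56,17 17,136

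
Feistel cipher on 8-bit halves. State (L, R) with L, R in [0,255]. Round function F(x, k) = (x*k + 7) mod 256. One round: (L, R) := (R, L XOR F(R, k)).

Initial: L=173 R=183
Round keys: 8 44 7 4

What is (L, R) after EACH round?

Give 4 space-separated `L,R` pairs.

Round 1 (k=8): L=183 R=18
Round 2 (k=44): L=18 R=168
Round 3 (k=7): L=168 R=141
Round 4 (k=4): L=141 R=147

Answer: 183,18 18,168 168,141 141,147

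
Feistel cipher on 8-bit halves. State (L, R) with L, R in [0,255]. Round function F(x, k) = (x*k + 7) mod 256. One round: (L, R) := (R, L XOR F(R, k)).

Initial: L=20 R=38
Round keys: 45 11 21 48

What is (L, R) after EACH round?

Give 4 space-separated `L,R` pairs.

Answer: 38,161 161,212 212,202 202,51

Derivation:
Round 1 (k=45): L=38 R=161
Round 2 (k=11): L=161 R=212
Round 3 (k=21): L=212 R=202
Round 4 (k=48): L=202 R=51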